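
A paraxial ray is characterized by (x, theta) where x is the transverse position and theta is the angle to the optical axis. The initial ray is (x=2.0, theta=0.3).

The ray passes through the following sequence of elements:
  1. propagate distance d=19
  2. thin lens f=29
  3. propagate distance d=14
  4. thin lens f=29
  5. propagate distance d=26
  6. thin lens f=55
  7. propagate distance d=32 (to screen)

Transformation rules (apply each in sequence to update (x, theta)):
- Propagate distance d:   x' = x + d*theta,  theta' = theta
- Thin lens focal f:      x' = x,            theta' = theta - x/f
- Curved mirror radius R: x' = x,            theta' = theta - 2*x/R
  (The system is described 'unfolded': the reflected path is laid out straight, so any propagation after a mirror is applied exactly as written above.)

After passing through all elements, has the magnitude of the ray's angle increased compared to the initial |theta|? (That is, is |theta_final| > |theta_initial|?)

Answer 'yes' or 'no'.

Answer: no

Derivation:
Initial: x=2.0000 theta=0.3000
After 1 (propagate distance d=19): x=7.7000 theta=0.3000
After 2 (thin lens f=29): x=7.7000 theta=1/29 (≈0.0345)
After 3 (propagate distance d=14): x=2373/290 (≈8.1828) theta=1/29 (≈0.0345)
After 4 (thin lens f=29): x=2373/290 (≈8.1828) theta=-2083/8410 (≈-0.2477)
After 5 (propagate distance d=26): x=14659/8410 (≈1.7430) theta=-2083/8410 (≈-0.2477)
After 6 (thin lens f=55): x=14659/8410 (≈1.7430) theta=-2228/7975 (≈-0.2794)
After 7 (propagate distance d=32 (to screen)): x=-3328923/462550 (≈-7.1969) theta=-2228/7975 (≈-0.2794)
|theta_initial|=0.3000 |theta_final|=2228/7975 (≈0.2794) -> not increased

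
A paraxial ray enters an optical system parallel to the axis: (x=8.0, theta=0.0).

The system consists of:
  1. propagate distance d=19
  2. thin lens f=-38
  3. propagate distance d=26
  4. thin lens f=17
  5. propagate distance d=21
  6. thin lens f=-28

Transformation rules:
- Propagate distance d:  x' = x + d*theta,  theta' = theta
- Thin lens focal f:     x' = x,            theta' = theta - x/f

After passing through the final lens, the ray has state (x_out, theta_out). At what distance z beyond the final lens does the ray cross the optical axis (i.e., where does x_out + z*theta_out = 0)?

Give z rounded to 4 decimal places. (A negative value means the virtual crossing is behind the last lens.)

Initial: x=8.0000 theta=0.0000
After 1 (propagate distance d=19): x=8.0000 theta=0.0000
After 2 (thin lens f=-38): x=8.0000 theta=4/19 (≈0.2105)
After 3 (propagate distance d=26): x=256/19 (≈13.4737) theta=4/19 (≈0.2105)
After 4 (thin lens f=17): x=256/19 (≈13.4737) theta=-188/323 (≈-0.5820)
After 5 (propagate distance d=21): x=404/323 (≈1.2508) theta=-188/323 (≈-0.5820)
After 6 (thin lens f=-28): x=404/323 (≈1.2508) theta=-1215/2261 (≈-0.5374)
z_focus = -x_out/theta_out = -(404/323)/(-1215/2261) = 2828/1215 ≈ 2.3276
Rounded to 4 decimal places: z = 2.3276

Answer: 2.3276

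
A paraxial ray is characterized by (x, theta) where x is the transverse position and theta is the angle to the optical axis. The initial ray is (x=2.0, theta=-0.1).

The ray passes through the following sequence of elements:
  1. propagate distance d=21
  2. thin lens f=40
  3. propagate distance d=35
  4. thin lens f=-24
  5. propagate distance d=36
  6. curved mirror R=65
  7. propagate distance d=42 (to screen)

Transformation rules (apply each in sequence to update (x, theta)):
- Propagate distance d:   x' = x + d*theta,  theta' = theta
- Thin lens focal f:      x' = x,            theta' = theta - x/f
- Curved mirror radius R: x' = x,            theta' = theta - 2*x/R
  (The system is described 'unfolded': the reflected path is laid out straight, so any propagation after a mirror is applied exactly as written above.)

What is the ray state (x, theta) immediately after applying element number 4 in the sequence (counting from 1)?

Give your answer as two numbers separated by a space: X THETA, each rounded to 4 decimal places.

Initial: x=2.0000 theta=-0.1000
After 1 (propagate distance d=21): x=-0.1000 theta=-0.1000
After 2 (thin lens f=40): x=-0.1000 theta=-0.0975
After 3 (propagate distance d=35): x=-3.5125 theta=-0.0975
After 4 (thin lens f=-24): x=-3.5125 theta=-2341/9600 (≈-0.2439)
Rounded to 4 decimal places: x = -3.5125, theta = -0.2439

Answer: -3.5125 -0.2439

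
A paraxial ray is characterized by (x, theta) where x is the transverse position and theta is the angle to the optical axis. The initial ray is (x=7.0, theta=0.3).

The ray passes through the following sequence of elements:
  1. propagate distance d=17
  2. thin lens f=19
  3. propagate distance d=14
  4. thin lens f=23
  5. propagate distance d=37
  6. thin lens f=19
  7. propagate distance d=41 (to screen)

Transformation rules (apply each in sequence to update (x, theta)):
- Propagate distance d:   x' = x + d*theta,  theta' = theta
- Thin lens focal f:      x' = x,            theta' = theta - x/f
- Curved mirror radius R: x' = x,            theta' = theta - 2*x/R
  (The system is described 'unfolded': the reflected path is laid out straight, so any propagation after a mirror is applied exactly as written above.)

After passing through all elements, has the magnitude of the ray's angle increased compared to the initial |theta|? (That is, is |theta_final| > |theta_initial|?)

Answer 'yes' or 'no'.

Answer: no

Derivation:
Initial: x=7.0000 theta=0.3000
After 1 (propagate distance d=17): x=12.1000 theta=0.3000
After 2 (thin lens f=19): x=12.1000 theta=-32/95 (≈-0.3368)
After 3 (propagate distance d=14): x=1403/190 (≈7.3842) theta=-32/95 (≈-0.3368)
After 4 (thin lens f=23): x=1403/190 (≈7.3842) theta=-25/38 (≈-0.6579)
After 5 (propagate distance d=37): x=-1611/95 (≈-16.9579) theta=-25/38 (≈-0.6579)
After 6 (thin lens f=19): x=-1611/95 (≈-16.9579) theta=847/3610 (≈0.2346)
After 7 (propagate distance d=41 (to screen)): x=-26491/3610 (≈-7.3382) theta=847/3610 (≈0.2346)
|theta_initial|=0.3000 |theta_final|=847/3610 (≈0.2346) -> not increased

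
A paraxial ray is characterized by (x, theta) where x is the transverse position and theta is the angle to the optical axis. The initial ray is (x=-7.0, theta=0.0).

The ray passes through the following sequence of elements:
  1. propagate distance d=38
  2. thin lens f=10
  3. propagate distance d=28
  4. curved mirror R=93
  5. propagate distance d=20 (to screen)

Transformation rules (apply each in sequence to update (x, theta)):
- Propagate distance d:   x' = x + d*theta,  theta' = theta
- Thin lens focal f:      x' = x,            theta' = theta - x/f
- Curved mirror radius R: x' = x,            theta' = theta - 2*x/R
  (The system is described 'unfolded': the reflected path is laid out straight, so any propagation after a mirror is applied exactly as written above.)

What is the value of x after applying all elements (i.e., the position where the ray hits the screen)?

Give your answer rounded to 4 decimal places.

Initial: x=-7.0000 theta=0.0000
After 1 (propagate distance d=38): x=-7.0000 theta=0.0000
After 2 (thin lens f=10): x=-7.0000 theta=0.7000
After 3 (propagate distance d=28): x=12.6000 theta=0.7000
After 4 (curved mirror R=93): x=12.6000 theta=133/310 (≈0.4290)
After 5 (propagate distance d=20 (to screen)): x=3283/155 (≈21.1806) theta=133/310 (≈0.4290)
Rounded to 4 decimal places: x = 21.1806

Answer: 21.1806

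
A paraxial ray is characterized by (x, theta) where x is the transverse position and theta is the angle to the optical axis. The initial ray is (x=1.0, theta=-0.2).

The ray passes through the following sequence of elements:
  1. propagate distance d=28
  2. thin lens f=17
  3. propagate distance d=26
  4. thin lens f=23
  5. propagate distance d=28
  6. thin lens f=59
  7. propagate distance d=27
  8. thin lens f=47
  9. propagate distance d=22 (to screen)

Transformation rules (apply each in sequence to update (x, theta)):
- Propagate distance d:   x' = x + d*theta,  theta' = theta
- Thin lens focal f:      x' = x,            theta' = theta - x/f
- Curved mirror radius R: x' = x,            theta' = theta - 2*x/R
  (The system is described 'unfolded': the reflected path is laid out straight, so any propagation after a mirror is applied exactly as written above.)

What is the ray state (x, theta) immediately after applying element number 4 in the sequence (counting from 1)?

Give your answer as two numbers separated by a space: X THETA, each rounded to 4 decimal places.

Answer: -2.7647 0.1908

Derivation:
Initial: x=1.0000 theta=-0.2000
After 1 (propagate distance d=28): x=-4.6000 theta=-0.2000
After 2 (thin lens f=17): x=-4.6000 theta=6/85 (≈0.0706)
After 3 (propagate distance d=26): x=-47/17 (≈-2.7647) theta=6/85 (≈0.0706)
After 4 (thin lens f=23): x=-47/17 (≈-2.7647) theta=373/1955 (≈0.1908)
Rounded to 4 decimal places: x = -2.7647, theta = 0.1908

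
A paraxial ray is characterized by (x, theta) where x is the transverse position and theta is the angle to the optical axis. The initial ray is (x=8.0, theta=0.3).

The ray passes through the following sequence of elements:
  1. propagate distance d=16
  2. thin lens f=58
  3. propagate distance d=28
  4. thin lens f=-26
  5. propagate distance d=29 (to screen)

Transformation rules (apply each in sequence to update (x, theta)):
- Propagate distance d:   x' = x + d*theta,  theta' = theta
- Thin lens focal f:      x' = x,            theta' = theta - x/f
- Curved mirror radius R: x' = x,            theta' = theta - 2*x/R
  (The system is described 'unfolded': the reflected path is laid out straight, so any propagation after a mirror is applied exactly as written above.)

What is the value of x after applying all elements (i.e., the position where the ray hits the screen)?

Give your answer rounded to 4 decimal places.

Answer: 34.0745

Derivation:
Initial: x=8.0000 theta=0.3000
After 1 (propagate distance d=16): x=12.8000 theta=0.3000
After 2 (thin lens f=58): x=12.8000 theta=23/290 (≈0.0793)
After 3 (propagate distance d=28): x=2178/145 (≈15.0207) theta=23/290 (≈0.0793)
After 4 (thin lens f=-26): x=2178/145 (≈15.0207) theta=2477/3770 (≈0.6570)
After 5 (propagate distance d=29 (to screen)): x=128461/3770 (≈34.0745) theta=2477/3770 (≈0.6570)
Rounded to 4 decimal places: x = 34.0745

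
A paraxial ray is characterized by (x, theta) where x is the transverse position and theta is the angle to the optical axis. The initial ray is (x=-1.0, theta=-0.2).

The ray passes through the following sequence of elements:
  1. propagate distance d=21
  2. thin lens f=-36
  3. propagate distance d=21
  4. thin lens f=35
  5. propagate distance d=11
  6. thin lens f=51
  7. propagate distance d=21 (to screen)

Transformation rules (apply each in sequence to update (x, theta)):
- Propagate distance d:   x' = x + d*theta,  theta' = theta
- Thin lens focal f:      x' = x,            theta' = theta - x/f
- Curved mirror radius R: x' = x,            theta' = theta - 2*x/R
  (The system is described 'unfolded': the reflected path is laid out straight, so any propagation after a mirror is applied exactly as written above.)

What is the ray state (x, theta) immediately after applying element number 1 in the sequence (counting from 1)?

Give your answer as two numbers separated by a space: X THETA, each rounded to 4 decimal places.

Answer: -5.2000 -0.2000

Derivation:
Initial: x=-1.0000 theta=-0.2000
After 1 (propagate distance d=21): x=-5.2000 theta=-0.2000
Rounded to 4 decimal places: x = -5.2000, theta = -0.2000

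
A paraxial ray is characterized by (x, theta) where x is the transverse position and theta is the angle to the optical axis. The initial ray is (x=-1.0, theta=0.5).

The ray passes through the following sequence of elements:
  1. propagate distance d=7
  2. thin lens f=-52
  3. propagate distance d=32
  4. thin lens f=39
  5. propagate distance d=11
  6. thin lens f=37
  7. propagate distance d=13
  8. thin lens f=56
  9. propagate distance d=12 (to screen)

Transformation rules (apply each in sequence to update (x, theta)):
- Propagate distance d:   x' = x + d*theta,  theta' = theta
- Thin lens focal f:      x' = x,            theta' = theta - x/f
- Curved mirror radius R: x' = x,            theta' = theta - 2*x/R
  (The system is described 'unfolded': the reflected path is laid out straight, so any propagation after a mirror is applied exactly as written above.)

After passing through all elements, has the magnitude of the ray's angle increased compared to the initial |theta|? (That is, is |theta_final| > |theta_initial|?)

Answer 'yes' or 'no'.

Answer: yes

Derivation:
Initial: x=-1.0000 theta=0.5000
After 1 (propagate distance d=7): x=2.5000 theta=0.5000
After 2 (thin lens f=-52): x=2.5000 theta=57/104 (≈0.5481)
After 3 (propagate distance d=32): x=521/26 (≈20.0385) theta=57/104 (≈0.5481)
After 4 (thin lens f=39): x=521/26 (≈20.0385) theta=139/4056 (≈0.0343)
After 5 (propagate distance d=11): x=82805/4056 (≈20.4154) theta=139/4056 (≈0.0343)
After 6 (thin lens f=37): x=82805/4056 (≈20.4154) theta=-2987/5772 (≈-0.5175)
After 7 (propagate distance d=13): x=2054179/150072 (≈13.6880) theta=-2987/5772 (≈-0.5175)
After 8 (thin lens f=56): x=2054179/150072 (≈13.6880) theta=-2134417/2801344 (≈-0.7619)
After 9 (propagate distance d=12 (to screen)): x=9548753/2101008 (≈4.5448) theta=-2134417/2801344 (≈-0.7619)
|theta_initial|=0.5000 |theta_final|=2134417/2801344 (≈0.7619) -> increased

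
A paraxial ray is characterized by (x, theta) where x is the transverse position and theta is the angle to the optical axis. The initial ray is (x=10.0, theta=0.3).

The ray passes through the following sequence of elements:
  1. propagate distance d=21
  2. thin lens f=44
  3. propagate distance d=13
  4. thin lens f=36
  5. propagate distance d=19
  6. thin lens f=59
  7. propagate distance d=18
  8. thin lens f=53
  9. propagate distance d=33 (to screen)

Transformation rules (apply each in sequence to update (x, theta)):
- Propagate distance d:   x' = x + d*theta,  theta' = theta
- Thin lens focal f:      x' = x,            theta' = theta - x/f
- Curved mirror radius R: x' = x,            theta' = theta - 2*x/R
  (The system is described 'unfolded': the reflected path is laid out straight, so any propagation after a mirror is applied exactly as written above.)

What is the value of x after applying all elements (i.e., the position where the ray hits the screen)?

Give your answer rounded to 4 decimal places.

Answer: -21.5689

Derivation:
Initial: x=10.0000 theta=0.3000
After 1 (propagate distance d=21): x=16.3000 theta=0.3000
After 2 (thin lens f=44): x=16.3000 theta=-31/440 (≈-0.0705)
After 3 (propagate distance d=13): x=6769/440 (≈15.3841) theta=-31/440 (≈-0.0705)
After 4 (thin lens f=36): x=6769/440 (≈15.3841) theta=-1577/3168 (≈-0.4978)
After 5 (propagate distance d=19): x=93869/15840 (≈5.9261) theta=-1577/3168 (≈-0.4978)
After 6 (thin lens f=59): x=93869/15840 (≈5.9261) theta=-2369/3960 (≈-0.5982)
After 7 (propagate distance d=18): x=-76699/15840 (≈-4.8421) theta=-2369/3960 (≈-0.5982)
After 8 (thin lens f=53): x=-76699/15840 (≈-4.8421) theta=-47281/93280 (≈-0.5069)
After 9 (propagate distance d=33 (to screen)): x=-1131719/52470 (≈-21.5689) theta=-47281/93280 (≈-0.5069)
Rounded to 4 decimal places: x = -21.5689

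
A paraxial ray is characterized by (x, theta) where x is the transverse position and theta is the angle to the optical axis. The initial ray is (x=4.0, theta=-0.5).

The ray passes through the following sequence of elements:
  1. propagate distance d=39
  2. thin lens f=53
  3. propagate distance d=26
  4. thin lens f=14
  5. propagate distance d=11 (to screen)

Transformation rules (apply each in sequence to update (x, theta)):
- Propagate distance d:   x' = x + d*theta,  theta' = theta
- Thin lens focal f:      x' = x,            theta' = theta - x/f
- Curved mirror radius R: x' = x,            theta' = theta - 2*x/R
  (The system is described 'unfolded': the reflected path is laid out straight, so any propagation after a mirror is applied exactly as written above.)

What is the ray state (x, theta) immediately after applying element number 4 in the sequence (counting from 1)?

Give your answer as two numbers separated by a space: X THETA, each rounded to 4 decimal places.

Answer: -20.8962 1.2850

Derivation:
Initial: x=4.0000 theta=-0.5000
After 1 (propagate distance d=39): x=-15.5000 theta=-0.5000
After 2 (thin lens f=53): x=-15.5000 theta=-11/53 (≈-0.2075)
After 3 (propagate distance d=26): x=-2215/106 (≈-20.8962) theta=-11/53 (≈-0.2075)
After 4 (thin lens f=14): x=-2215/106 (≈-20.8962) theta=1907/1484 (≈1.2850)
Rounded to 4 decimal places: x = -20.8962, theta = 1.2850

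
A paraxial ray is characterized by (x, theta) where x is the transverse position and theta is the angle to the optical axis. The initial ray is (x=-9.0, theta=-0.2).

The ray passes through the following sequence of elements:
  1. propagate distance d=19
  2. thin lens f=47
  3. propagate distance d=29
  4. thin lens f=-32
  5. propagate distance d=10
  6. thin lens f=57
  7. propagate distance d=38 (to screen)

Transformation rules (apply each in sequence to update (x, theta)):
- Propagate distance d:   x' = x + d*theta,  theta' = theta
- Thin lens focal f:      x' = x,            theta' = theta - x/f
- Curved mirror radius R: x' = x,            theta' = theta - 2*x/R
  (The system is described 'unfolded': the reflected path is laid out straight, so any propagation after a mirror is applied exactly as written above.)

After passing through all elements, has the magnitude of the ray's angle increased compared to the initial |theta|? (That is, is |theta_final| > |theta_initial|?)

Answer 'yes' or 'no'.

Initial: x=-9.0000 theta=-0.2000
After 1 (propagate distance d=19): x=-12.8000 theta=-0.2000
After 2 (thin lens f=47): x=-12.8000 theta=17/235 (≈0.0723)
After 3 (propagate distance d=29): x=-503/47 (≈-10.7021) theta=17/235 (≈0.0723)
After 4 (thin lens f=-32): x=-503/47 (≈-10.7021) theta=-1971/7520 (≈-0.2621)
After 5 (propagate distance d=10): x=-10019/752 (≈-13.3231) theta=-1971/7520 (≈-0.2621)
After 6 (thin lens f=57): x=-10019/752 (≈-13.3231) theta=-12157/428640 (≈-0.0284)
After 7 (propagate distance d=38 (to screen)): x=-81221/5640 (≈-14.4009) theta=-12157/428640 (≈-0.0284)
|theta_initial|=0.2000 |theta_final|=12157/428640 (≈0.0284) -> not increased

Answer: no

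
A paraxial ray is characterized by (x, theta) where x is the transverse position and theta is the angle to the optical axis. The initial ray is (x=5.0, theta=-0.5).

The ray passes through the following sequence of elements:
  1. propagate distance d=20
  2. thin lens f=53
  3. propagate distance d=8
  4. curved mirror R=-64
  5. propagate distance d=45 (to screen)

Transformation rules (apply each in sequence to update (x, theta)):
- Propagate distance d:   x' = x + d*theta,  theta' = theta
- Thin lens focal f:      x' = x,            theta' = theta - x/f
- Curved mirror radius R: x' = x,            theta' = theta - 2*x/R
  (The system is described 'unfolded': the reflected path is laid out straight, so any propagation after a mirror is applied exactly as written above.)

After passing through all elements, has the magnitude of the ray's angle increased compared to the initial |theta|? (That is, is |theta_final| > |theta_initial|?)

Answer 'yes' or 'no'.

Answer: yes

Derivation:
Initial: x=5.0000 theta=-0.5000
After 1 (propagate distance d=20): x=-5.0000 theta=-0.5000
After 2 (thin lens f=53): x=-5.0000 theta=-43/106 (≈-0.4057)
After 3 (propagate distance d=8): x=-437/53 (≈-8.2453) theta=-43/106 (≈-0.4057)
After 4 (curved mirror R=-64): x=-437/53 (≈-8.2453) theta=-1125/1696 (≈-0.6633)
After 5 (propagate distance d=45 (to screen)): x=-64609/1696 (≈-38.0949) theta=-1125/1696 (≈-0.6633)
|theta_initial|=0.5000 |theta_final|=1125/1696 (≈0.6633) -> increased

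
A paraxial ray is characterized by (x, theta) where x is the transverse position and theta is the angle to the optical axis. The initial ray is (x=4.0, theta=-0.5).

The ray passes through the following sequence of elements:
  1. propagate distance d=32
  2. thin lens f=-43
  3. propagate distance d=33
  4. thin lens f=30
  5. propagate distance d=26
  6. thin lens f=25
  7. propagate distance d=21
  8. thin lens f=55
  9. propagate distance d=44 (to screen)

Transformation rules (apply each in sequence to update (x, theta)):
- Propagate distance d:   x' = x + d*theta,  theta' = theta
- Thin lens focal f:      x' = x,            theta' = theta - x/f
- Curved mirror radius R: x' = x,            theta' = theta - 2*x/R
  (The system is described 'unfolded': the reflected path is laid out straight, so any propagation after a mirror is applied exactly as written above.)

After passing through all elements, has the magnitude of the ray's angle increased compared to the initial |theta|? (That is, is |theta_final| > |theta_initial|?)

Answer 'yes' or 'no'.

Initial: x=4.0000 theta=-0.5000
After 1 (propagate distance d=32): x=-12.0000 theta=-0.5000
After 2 (thin lens f=-43): x=-12.0000 theta=-67/86 (≈-0.7791)
After 3 (propagate distance d=33): x=-3243/86 (≈-37.7093) theta=-67/86 (≈-0.7791)
After 4 (thin lens f=30): x=-3243/86 (≈-37.7093) theta=411/860 (≈0.4779)
After 5 (propagate distance d=26): x=-5436/215 (≈-25.2837) theta=411/860 (≈0.4779)
After 6 (thin lens f=25): x=-5436/215 (≈-25.2837) theta=32019/21500 (≈1.4893)
After 7 (propagate distance d=21): x=128799/21500 (≈5.9907) theta=32019/21500 (≈1.4893)
After 8 (thin lens f=55): x=128799/21500 (≈5.9907) theta=74193/53750 (≈1.3803)
After 9 (propagate distance d=44 (to screen)): x=7172979/107500 (≈66.7254) theta=74193/53750 (≈1.3803)
|theta_initial|=0.5000 |theta_final|=74193/53750 (≈1.3803) -> increased

Answer: yes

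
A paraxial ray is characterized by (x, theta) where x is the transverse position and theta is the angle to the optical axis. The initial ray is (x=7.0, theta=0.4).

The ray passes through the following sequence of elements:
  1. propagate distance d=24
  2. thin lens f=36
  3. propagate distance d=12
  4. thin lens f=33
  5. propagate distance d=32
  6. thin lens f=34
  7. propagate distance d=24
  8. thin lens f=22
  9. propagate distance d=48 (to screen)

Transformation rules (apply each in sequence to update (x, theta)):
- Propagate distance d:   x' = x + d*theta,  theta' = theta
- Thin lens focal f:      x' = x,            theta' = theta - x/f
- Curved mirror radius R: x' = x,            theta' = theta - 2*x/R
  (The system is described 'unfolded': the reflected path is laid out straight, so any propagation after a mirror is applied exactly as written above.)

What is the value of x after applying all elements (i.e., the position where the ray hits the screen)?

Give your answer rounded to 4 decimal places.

Answer: -8.0467

Derivation:
Initial: x=7.0000 theta=0.4000
After 1 (propagate distance d=24): x=16.6000 theta=0.4000
After 2 (thin lens f=36): x=16.6000 theta=-11/180 (≈-0.0611)
After 3 (propagate distance d=12): x=238/15 (≈15.8667) theta=-11/180 (≈-0.0611)
After 4 (thin lens f=33): x=238/15 (≈15.8667) theta=-1073/1980 (≈-0.5419)
After 5 (propagate distance d=32): x=-146/99 (≈-1.4747) theta=-1073/1980 (≈-0.5419)
After 6 (thin lens f=34): x=-146/99 (≈-1.4747) theta=-16781/33660 (≈-0.4985)
After 7 (propagate distance d=24): x=-113096/8415 (≈-13.4398) theta=-16781/33660 (≈-0.4985)
After 8 (thin lens f=22): x=-113096/8415 (≈-13.4398) theta=13867/123420 (≈0.1124)
After 9 (propagate distance d=48 (to screen)): x=-744844/92565 (≈-8.0467) theta=13867/123420 (≈0.1124)
Rounded to 4 decimal places: x = -8.0467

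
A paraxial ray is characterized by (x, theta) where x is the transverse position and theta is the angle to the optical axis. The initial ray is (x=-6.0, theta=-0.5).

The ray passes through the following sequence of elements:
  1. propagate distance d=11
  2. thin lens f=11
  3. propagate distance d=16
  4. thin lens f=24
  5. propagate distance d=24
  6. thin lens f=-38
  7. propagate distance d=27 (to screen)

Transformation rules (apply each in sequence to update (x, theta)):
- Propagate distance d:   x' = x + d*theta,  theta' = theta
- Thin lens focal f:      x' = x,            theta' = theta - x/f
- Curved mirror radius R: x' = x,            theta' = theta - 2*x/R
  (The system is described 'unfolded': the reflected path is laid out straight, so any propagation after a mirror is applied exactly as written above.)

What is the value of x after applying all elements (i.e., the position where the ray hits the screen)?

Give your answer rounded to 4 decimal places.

Initial: x=-6.0000 theta=-0.5000
After 1 (propagate distance d=11): x=-11.5000 theta=-0.5000
After 2 (thin lens f=11): x=-11.5000 theta=6/11 (≈0.5455)
After 3 (propagate distance d=16): x=-61/22 (≈-2.7727) theta=6/11 (≈0.5455)
After 4 (thin lens f=24): x=-61/22 (≈-2.7727) theta=349/528 (≈0.6610)
After 5 (propagate distance d=24): x=144/11 (≈13.0909) theta=349/528 (≈0.6610)
After 6 (thin lens f=-38): x=144/11 (≈13.0909) theta=917/912 (≈1.0055)
After 7 (propagate distance d=27 (to screen)): x=134559/3344 (≈40.2389) theta=917/912 (≈1.0055)
Rounded to 4 decimal places: x = 40.2389

Answer: 40.2389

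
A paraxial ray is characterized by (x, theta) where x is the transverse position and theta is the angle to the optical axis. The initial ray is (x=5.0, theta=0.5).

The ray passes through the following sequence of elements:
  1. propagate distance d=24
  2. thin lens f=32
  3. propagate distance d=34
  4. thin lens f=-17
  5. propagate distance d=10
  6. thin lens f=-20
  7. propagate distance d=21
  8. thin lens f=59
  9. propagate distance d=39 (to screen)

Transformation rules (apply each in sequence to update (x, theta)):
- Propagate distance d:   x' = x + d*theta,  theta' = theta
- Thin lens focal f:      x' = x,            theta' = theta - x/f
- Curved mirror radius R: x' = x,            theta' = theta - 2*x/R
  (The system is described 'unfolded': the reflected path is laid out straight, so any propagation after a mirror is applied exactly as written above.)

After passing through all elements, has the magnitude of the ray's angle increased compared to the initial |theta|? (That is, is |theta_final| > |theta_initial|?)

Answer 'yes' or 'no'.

Answer: yes

Derivation:
Initial: x=5.0000 theta=0.5000
After 1 (propagate distance d=24): x=17.0000 theta=0.5000
After 2 (thin lens f=32): x=17.0000 theta=-1/32 (≈-0.0313)
After 3 (propagate distance d=34): x=15.9375 theta=-1/32 (≈-0.0313)
After 4 (thin lens f=-17): x=15.9375 theta=29/32 (≈0.9063)
After 5 (propagate distance d=10): x=25.0000 theta=29/32 (≈0.9063)
After 6 (thin lens f=-20): x=25.0000 theta=69/32 (≈2.1563)
After 7 (propagate distance d=21): x=2249/32 (≈70.2813) theta=69/32 (≈2.1563)
After 8 (thin lens f=59): x=2249/32 (≈70.2813) theta=911/944 (≈0.9650)
After 9 (propagate distance d=39 (to screen)): x=203749/1888 (≈107.9179) theta=911/944 (≈0.9650)
|theta_initial|=0.5000 |theta_final|=911/944 (≈0.9650) -> increased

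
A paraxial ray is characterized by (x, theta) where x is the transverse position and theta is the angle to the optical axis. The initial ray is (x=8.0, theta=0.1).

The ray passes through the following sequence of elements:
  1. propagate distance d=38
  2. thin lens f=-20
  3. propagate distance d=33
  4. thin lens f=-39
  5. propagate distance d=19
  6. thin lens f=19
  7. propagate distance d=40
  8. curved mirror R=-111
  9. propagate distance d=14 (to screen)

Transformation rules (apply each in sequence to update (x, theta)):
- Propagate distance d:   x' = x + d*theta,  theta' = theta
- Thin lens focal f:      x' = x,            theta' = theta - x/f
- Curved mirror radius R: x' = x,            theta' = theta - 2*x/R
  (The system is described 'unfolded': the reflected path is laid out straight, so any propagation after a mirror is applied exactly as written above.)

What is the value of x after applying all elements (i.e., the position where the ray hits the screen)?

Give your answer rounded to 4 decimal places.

Initial: x=8.0000 theta=0.1000
After 1 (propagate distance d=38): x=11.8000 theta=0.1000
After 2 (thin lens f=-20): x=11.8000 theta=0.6900
After 3 (propagate distance d=33): x=34.5700 theta=0.6900
After 4 (thin lens f=-39): x=34.5700 theta=1537/975 (≈1.5764)
After 5 (propagate distance d=19): x=50327/780 (≈64.5218) theta=1537/975 (≈1.5764)
After 6 (thin lens f=19): x=50327/780 (≈64.5218) theta=-3457/1900 (≈-1.8195)
After 7 (propagate distance d=40): x=-122371/14820 (≈-8.2572) theta=-3457/1900 (≈-1.8195)
After 8 (curved mirror R=-111): x=-122371/14820 (≈-8.2572) theta=-16189063/8225100 (≈-1.9683)
After 9 (propagate distance d=14 (to screen)): x=-294562787/8225100 (≈-35.8127) theta=-16189063/8225100 (≈-1.9683)
Rounded to 4 decimal places: x = -35.8127

Answer: -35.8127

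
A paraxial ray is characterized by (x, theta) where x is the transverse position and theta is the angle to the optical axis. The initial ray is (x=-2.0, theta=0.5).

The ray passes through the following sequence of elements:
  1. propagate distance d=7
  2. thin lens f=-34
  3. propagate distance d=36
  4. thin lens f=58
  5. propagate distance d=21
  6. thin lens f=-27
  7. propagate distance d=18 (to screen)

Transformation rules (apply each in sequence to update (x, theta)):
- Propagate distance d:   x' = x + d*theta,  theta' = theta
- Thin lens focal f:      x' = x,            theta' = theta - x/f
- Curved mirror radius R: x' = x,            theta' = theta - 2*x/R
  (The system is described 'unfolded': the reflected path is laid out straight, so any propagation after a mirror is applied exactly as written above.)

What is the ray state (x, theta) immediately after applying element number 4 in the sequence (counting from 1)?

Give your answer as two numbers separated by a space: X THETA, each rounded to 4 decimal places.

Initial: x=-2.0000 theta=0.5000
After 1 (propagate distance d=7): x=1.5000 theta=0.5000
After 2 (thin lens f=-34): x=1.5000 theta=37/68 (≈0.5441)
After 3 (propagate distance d=36): x=717/34 (≈21.0882) theta=37/68 (≈0.5441)
After 4 (thin lens f=58): x=717/34 (≈21.0882) theta=89/493 (≈0.1805)
Rounded to 4 decimal places: x = 21.0882, theta = 0.1805

Answer: 21.0882 0.1805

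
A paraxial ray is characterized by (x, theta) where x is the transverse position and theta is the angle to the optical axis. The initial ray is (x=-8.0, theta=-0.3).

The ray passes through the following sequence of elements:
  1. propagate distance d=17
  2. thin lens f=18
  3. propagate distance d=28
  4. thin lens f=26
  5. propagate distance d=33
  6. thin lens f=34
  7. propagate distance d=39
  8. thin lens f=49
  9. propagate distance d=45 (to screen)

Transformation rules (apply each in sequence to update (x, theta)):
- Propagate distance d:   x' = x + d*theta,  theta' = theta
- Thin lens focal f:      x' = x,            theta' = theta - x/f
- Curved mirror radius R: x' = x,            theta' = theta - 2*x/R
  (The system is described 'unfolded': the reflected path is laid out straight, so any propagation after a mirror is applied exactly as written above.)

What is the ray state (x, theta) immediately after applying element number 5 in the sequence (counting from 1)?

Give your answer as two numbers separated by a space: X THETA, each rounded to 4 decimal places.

Answer: 14.4188 0.4709

Derivation:
Initial: x=-8.0000 theta=-0.3000
After 1 (propagate distance d=17): x=-13.1000 theta=-0.3000
After 2 (thin lens f=18): x=-13.1000 theta=77/180 (≈0.4278)
After 3 (propagate distance d=28): x=-101/90 (≈-1.1222) theta=77/180 (≈0.4278)
After 4 (thin lens f=26): x=-101/90 (≈-1.1222) theta=551/1170 (≈0.4709)
After 5 (propagate distance d=33): x=1687/117 (≈14.4188) theta=551/1170 (≈0.4709)
Rounded to 4 decimal places: x = 14.4188, theta = 0.4709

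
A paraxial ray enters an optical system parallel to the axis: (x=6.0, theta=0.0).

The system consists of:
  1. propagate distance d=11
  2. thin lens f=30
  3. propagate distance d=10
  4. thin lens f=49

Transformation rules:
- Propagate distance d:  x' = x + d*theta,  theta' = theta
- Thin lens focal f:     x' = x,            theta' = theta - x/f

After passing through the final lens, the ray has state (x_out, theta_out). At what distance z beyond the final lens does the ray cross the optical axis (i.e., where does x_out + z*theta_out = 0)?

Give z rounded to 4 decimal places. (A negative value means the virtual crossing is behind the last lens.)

Answer: 14.2029

Derivation:
Initial: x=6.0000 theta=0.0000
After 1 (propagate distance d=11): x=6.0000 theta=0.0000
After 2 (thin lens f=30): x=6.0000 theta=-0.2000
After 3 (propagate distance d=10): x=4.0000 theta=-0.2000
After 4 (thin lens f=49): x=4.0000 theta=-69/245 (≈-0.2816)
z_focus = -x_out/theta_out = -(4.0000)/(-69/245) = 980/69 ≈ 14.2029
Rounded to 4 decimal places: z = 14.2029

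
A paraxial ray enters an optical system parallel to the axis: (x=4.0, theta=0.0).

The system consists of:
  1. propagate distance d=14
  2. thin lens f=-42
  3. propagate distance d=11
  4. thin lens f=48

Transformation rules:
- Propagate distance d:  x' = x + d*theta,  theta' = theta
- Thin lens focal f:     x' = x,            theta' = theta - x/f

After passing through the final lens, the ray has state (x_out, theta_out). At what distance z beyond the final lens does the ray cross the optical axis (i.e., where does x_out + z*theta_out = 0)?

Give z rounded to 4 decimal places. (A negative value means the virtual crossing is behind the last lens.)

Initial: x=4.0000 theta=0.0000
After 1 (propagate distance d=14): x=4.0000 theta=0.0000
After 2 (thin lens f=-42): x=4.0000 theta=2/21 (≈0.0952)
After 3 (propagate distance d=11): x=106/21 (≈5.0476) theta=2/21 (≈0.0952)
After 4 (thin lens f=48): x=106/21 (≈5.0476) theta=-5/504 (≈-0.0099)
z_focus = -x_out/theta_out = -(106/21)/(-5/504) = 508.8000
Rounded to 4 decimal places: z = 508.8000

Answer: 508.8000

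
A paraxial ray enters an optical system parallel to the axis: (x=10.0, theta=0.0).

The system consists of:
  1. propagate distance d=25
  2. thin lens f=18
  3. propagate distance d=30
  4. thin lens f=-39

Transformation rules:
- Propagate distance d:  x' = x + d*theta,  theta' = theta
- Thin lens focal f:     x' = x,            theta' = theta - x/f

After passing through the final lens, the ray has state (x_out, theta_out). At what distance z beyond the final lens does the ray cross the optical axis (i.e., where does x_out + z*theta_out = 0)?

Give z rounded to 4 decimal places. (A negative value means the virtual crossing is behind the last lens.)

Answer: -9.1765

Derivation:
Initial: x=10.0000 theta=0.0000
After 1 (propagate distance d=25): x=10.0000 theta=0.0000
After 2 (thin lens f=18): x=10.0000 theta=-5/9 (≈-0.5556)
After 3 (propagate distance d=30): x=-20/3 (≈-6.6667) theta=-5/9 (≈-0.5556)
After 4 (thin lens f=-39): x=-20/3 (≈-6.6667) theta=-85/117 (≈-0.7265)
z_focus = -x_out/theta_out = -(-20/3)/(-85/117) = -156/17 ≈ -9.1765
Rounded to 4 decimal places: z = -9.1765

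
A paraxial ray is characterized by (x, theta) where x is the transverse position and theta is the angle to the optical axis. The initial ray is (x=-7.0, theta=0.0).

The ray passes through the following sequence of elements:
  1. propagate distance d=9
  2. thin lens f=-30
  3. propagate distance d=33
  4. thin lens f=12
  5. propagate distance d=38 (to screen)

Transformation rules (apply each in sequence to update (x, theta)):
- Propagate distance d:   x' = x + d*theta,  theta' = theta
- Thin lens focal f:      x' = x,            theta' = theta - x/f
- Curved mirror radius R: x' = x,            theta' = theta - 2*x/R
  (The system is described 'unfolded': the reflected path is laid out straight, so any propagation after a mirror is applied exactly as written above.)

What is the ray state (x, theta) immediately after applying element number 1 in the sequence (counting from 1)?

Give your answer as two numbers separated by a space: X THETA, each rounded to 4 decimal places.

Initial: x=-7.0000 theta=0.0000
After 1 (propagate distance d=9): x=-7.0000 theta=0.0000
Rounded to 4 decimal places: x = -7.0000, theta = 0.0000

Answer: -7.0000 0.0000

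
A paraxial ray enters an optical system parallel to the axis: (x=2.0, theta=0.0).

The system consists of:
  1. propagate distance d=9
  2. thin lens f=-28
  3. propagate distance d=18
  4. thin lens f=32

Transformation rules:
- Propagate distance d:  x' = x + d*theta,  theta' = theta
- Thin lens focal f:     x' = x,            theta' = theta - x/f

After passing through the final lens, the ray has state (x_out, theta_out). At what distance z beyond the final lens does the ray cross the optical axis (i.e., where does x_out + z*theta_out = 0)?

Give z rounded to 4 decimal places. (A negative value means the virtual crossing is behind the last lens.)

Initial: x=2.0000 theta=0.0000
After 1 (propagate distance d=9): x=2.0000 theta=0.0000
After 2 (thin lens f=-28): x=2.0000 theta=1/14 (≈0.0714)
After 3 (propagate distance d=18): x=23/7 (≈3.2857) theta=1/14 (≈0.0714)
After 4 (thin lens f=32): x=23/7 (≈3.2857) theta=-1/32 (≈-0.0313)
z_focus = -x_out/theta_out = -(23/7)/(-1/32) = 736/7 ≈ 105.1429
Rounded to 4 decimal places: z = 105.1429

Answer: 105.1429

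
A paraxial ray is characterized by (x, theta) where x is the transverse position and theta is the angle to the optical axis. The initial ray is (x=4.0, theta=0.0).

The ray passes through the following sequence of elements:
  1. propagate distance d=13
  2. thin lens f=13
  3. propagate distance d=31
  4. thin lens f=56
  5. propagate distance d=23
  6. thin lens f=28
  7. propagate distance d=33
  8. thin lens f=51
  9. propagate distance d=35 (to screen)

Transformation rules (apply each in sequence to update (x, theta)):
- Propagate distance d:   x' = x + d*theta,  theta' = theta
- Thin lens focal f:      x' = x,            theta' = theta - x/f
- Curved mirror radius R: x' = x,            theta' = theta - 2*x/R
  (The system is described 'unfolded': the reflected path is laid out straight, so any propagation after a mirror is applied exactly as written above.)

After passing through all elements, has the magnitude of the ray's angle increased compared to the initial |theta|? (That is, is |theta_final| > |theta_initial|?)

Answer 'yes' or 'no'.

Answer: yes

Derivation:
Initial: x=4.0000 theta=0.0000
After 1 (propagate distance d=13): x=4.0000 theta=0.0000
After 2 (thin lens f=13): x=4.0000 theta=-4/13 (≈-0.3077)
After 3 (propagate distance d=31): x=-72/13 (≈-5.5385) theta=-4/13 (≈-0.3077)
After 4 (thin lens f=56): x=-72/13 (≈-5.5385) theta=-19/91 (≈-0.2088)
After 5 (propagate distance d=23): x=-941/91 (≈-10.3407) theta=-19/91 (≈-0.2088)
After 6 (thin lens f=28): x=-941/91 (≈-10.3407) theta=409/2548 (≈0.1605)
After 7 (propagate distance d=33): x=-12851/2548 (≈-5.0436) theta=409/2548 (≈0.1605)
After 8 (thin lens f=51): x=-12851/2548 (≈-5.0436) theta=16855/64974 (≈0.2594)
After 9 (propagate distance d=35 (to screen)): x=524449/129948 (≈4.0358) theta=16855/64974 (≈0.2594)
|theta_initial|=0.0000 |theta_final|=16855/64974 (≈0.2594) -> increased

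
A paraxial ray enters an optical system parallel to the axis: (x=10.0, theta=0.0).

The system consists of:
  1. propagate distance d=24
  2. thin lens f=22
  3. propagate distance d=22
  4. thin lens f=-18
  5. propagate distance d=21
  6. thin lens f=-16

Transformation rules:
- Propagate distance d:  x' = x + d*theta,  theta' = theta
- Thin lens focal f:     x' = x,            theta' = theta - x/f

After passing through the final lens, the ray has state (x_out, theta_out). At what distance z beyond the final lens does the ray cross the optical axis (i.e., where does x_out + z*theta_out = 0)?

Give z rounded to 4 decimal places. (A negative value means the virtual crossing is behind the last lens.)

Initial: x=10.0000 theta=0.0000
After 1 (propagate distance d=24): x=10.0000 theta=0.0000
After 2 (thin lens f=22): x=10.0000 theta=-5/11 (≈-0.4545)
After 3 (propagate distance d=22): x=0.0000 theta=-5/11 (≈-0.4545)
After 4 (thin lens f=-18): x=0.0000 theta=-5/11 (≈-0.4545)
After 5 (propagate distance d=21): x=-105/11 (≈-9.5455) theta=-5/11 (≈-0.4545)
After 6 (thin lens f=-16): x=-105/11 (≈-9.5455) theta=-185/176 (≈-1.0511)
z_focus = -x_out/theta_out = -(-105/11)/(-185/176) = -336/37 ≈ -9.0811
Rounded to 4 decimal places: z = -9.0811

Answer: -9.0811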